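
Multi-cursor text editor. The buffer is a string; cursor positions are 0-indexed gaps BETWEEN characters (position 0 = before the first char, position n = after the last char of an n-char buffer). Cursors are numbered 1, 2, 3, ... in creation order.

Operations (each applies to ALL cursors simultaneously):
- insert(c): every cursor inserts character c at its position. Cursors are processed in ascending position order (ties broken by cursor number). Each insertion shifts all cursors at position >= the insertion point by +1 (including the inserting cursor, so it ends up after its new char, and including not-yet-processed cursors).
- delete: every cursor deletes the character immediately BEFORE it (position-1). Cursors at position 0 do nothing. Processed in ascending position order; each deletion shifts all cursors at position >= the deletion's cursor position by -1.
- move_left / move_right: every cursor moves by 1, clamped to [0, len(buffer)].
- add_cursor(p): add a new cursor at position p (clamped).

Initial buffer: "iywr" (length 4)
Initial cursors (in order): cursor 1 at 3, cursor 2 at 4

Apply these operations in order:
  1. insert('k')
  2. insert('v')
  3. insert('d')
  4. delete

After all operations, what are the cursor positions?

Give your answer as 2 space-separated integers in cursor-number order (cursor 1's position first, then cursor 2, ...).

Answer: 5 8

Derivation:
After op 1 (insert('k')): buffer="iywkrk" (len 6), cursors c1@4 c2@6, authorship ...1.2
After op 2 (insert('v')): buffer="iywkvrkv" (len 8), cursors c1@5 c2@8, authorship ...11.22
After op 3 (insert('d')): buffer="iywkvdrkvd" (len 10), cursors c1@6 c2@10, authorship ...111.222
After op 4 (delete): buffer="iywkvrkv" (len 8), cursors c1@5 c2@8, authorship ...11.22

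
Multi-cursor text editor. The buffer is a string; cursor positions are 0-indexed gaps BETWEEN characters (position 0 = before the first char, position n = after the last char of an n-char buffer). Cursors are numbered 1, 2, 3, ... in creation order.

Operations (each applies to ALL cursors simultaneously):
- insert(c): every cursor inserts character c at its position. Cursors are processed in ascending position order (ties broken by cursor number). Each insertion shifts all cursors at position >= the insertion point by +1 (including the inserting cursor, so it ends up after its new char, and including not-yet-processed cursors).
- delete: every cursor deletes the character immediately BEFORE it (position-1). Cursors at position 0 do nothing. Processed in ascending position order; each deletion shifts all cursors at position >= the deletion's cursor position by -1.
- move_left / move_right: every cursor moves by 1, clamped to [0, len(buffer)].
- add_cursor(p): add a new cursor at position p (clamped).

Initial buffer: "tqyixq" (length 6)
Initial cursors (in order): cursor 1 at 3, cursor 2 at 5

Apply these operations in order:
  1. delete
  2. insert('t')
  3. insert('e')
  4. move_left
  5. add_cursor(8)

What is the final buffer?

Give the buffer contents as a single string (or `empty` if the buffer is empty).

After op 1 (delete): buffer="tqiq" (len 4), cursors c1@2 c2@3, authorship ....
After op 2 (insert('t')): buffer="tqtitq" (len 6), cursors c1@3 c2@5, authorship ..1.2.
After op 3 (insert('e')): buffer="tqteiteq" (len 8), cursors c1@4 c2@7, authorship ..11.22.
After op 4 (move_left): buffer="tqteiteq" (len 8), cursors c1@3 c2@6, authorship ..11.22.
After op 5 (add_cursor(8)): buffer="tqteiteq" (len 8), cursors c1@3 c2@6 c3@8, authorship ..11.22.

Answer: tqteiteq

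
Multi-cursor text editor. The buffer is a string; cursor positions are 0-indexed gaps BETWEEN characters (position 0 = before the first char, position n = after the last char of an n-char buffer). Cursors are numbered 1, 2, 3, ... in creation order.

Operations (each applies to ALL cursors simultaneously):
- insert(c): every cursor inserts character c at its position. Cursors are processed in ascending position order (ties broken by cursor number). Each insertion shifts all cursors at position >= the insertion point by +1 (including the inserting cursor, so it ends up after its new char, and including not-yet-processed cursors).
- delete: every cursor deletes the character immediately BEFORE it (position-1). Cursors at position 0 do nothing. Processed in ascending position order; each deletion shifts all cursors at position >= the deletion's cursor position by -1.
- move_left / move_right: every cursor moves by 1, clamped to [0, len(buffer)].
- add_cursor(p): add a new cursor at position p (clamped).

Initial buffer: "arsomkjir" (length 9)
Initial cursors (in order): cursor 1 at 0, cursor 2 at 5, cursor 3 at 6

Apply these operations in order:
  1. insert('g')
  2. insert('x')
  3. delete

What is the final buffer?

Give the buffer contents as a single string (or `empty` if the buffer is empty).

After op 1 (insert('g')): buffer="garsomgkgjir" (len 12), cursors c1@1 c2@7 c3@9, authorship 1.....2.3...
After op 2 (insert('x')): buffer="gxarsomgxkgxjir" (len 15), cursors c1@2 c2@9 c3@12, authorship 11.....22.33...
After op 3 (delete): buffer="garsomgkgjir" (len 12), cursors c1@1 c2@7 c3@9, authorship 1.....2.3...

Answer: garsomgkgjir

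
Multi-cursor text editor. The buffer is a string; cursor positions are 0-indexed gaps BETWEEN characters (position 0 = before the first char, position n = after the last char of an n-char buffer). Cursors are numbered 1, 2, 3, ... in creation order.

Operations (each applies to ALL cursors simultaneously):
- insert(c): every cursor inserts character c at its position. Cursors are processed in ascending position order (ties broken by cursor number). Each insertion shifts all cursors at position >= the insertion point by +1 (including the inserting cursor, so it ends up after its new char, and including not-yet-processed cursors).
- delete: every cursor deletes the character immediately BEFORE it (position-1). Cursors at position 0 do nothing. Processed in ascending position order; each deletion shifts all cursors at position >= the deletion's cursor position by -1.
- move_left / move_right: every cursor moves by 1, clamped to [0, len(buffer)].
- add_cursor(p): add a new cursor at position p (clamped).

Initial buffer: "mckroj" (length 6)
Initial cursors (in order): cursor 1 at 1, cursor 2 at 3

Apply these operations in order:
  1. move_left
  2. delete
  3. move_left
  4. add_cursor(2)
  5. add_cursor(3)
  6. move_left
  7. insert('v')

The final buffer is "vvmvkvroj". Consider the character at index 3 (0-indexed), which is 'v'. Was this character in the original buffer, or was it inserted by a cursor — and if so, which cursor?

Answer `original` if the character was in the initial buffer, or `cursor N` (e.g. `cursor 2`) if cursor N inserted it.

After op 1 (move_left): buffer="mckroj" (len 6), cursors c1@0 c2@2, authorship ......
After op 2 (delete): buffer="mkroj" (len 5), cursors c1@0 c2@1, authorship .....
After op 3 (move_left): buffer="mkroj" (len 5), cursors c1@0 c2@0, authorship .....
After op 4 (add_cursor(2)): buffer="mkroj" (len 5), cursors c1@0 c2@0 c3@2, authorship .....
After op 5 (add_cursor(3)): buffer="mkroj" (len 5), cursors c1@0 c2@0 c3@2 c4@3, authorship .....
After op 6 (move_left): buffer="mkroj" (len 5), cursors c1@0 c2@0 c3@1 c4@2, authorship .....
After op 7 (insert('v')): buffer="vvmvkvroj" (len 9), cursors c1@2 c2@2 c3@4 c4@6, authorship 12.3.4...
Authorship (.=original, N=cursor N): 1 2 . 3 . 4 . . .
Index 3: author = 3

Answer: cursor 3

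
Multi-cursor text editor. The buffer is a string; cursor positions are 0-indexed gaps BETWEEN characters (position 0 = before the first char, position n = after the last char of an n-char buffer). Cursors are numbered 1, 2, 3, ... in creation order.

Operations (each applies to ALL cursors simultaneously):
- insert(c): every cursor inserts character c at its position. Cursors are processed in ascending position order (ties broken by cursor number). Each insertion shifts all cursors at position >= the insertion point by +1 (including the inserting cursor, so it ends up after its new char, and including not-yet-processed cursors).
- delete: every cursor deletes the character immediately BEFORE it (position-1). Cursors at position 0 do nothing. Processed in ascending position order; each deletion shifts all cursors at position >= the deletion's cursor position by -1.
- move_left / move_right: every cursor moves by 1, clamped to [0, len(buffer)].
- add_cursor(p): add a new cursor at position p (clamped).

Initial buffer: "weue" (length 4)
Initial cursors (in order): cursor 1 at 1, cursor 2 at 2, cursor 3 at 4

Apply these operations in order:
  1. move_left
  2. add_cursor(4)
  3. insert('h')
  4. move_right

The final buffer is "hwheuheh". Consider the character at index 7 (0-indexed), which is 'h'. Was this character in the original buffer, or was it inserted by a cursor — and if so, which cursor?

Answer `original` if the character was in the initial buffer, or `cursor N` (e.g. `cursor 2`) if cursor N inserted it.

After op 1 (move_left): buffer="weue" (len 4), cursors c1@0 c2@1 c3@3, authorship ....
After op 2 (add_cursor(4)): buffer="weue" (len 4), cursors c1@0 c2@1 c3@3 c4@4, authorship ....
After op 3 (insert('h')): buffer="hwheuheh" (len 8), cursors c1@1 c2@3 c3@6 c4@8, authorship 1.2..3.4
After op 4 (move_right): buffer="hwheuheh" (len 8), cursors c1@2 c2@4 c3@7 c4@8, authorship 1.2..3.4
Authorship (.=original, N=cursor N): 1 . 2 . . 3 . 4
Index 7: author = 4

Answer: cursor 4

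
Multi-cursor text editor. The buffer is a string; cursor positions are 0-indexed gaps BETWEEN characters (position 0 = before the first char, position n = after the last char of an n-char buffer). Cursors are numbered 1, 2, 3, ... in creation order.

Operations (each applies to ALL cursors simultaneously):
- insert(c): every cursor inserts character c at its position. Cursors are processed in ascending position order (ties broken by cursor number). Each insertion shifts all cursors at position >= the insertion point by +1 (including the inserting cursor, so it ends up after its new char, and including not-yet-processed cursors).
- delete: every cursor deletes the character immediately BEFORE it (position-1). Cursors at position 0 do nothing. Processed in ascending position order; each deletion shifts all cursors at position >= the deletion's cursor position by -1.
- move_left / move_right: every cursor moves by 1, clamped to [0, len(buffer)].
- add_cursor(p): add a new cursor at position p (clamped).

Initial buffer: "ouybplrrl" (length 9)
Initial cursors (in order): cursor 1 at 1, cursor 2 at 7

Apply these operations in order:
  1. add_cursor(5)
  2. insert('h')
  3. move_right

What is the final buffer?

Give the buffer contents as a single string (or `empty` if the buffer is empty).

Answer: ohuybphlrhrl

Derivation:
After op 1 (add_cursor(5)): buffer="ouybplrrl" (len 9), cursors c1@1 c3@5 c2@7, authorship .........
After op 2 (insert('h')): buffer="ohuybphlrhrl" (len 12), cursors c1@2 c3@7 c2@10, authorship .1....3..2..
After op 3 (move_right): buffer="ohuybphlrhrl" (len 12), cursors c1@3 c3@8 c2@11, authorship .1....3..2..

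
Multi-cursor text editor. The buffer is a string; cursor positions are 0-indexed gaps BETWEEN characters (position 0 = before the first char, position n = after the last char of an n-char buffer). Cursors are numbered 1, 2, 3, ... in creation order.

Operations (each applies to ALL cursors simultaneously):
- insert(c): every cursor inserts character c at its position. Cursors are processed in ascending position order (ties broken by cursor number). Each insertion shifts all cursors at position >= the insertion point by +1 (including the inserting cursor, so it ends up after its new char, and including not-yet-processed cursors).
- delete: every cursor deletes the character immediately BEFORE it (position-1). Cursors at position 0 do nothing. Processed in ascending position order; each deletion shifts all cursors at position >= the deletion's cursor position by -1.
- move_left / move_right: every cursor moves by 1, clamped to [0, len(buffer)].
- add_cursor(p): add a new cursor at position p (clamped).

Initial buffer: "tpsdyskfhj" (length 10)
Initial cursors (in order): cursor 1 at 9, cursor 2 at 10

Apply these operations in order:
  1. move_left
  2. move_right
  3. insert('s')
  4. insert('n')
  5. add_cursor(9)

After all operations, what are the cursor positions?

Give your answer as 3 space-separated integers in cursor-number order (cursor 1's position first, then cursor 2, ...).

Answer: 11 14 9

Derivation:
After op 1 (move_left): buffer="tpsdyskfhj" (len 10), cursors c1@8 c2@9, authorship ..........
After op 2 (move_right): buffer="tpsdyskfhj" (len 10), cursors c1@9 c2@10, authorship ..........
After op 3 (insert('s')): buffer="tpsdyskfhsjs" (len 12), cursors c1@10 c2@12, authorship .........1.2
After op 4 (insert('n')): buffer="tpsdyskfhsnjsn" (len 14), cursors c1@11 c2@14, authorship .........11.22
After op 5 (add_cursor(9)): buffer="tpsdyskfhsnjsn" (len 14), cursors c3@9 c1@11 c2@14, authorship .........11.22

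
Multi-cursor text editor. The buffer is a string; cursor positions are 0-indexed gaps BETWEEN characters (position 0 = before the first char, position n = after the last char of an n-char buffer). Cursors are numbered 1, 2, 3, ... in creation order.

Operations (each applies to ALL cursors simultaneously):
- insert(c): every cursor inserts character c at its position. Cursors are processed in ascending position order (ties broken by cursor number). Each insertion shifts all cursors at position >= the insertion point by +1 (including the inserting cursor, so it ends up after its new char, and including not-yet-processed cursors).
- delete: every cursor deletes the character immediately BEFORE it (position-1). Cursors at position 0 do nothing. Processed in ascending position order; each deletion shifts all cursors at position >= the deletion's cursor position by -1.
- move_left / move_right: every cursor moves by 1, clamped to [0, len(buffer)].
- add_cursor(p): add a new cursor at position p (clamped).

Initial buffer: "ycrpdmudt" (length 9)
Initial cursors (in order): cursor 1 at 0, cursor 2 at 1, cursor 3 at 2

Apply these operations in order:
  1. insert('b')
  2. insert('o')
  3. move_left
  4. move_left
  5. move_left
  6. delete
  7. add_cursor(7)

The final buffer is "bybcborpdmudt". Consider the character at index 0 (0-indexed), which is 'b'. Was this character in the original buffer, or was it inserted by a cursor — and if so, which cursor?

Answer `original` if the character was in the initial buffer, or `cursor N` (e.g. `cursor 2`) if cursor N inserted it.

Answer: cursor 1

Derivation:
After op 1 (insert('b')): buffer="bybcbrpdmudt" (len 12), cursors c1@1 c2@3 c3@5, authorship 1.2.3.......
After op 2 (insert('o')): buffer="boybocborpdmudt" (len 15), cursors c1@2 c2@5 c3@8, authorship 11.22.33.......
After op 3 (move_left): buffer="boybocborpdmudt" (len 15), cursors c1@1 c2@4 c3@7, authorship 11.22.33.......
After op 4 (move_left): buffer="boybocborpdmudt" (len 15), cursors c1@0 c2@3 c3@6, authorship 11.22.33.......
After op 5 (move_left): buffer="boybocborpdmudt" (len 15), cursors c1@0 c2@2 c3@5, authorship 11.22.33.......
After op 6 (delete): buffer="bybcborpdmudt" (len 13), cursors c1@0 c2@1 c3@3, authorship 1.2.33.......
After op 7 (add_cursor(7)): buffer="bybcborpdmudt" (len 13), cursors c1@0 c2@1 c3@3 c4@7, authorship 1.2.33.......
Authorship (.=original, N=cursor N): 1 . 2 . 3 3 . . . . . . .
Index 0: author = 1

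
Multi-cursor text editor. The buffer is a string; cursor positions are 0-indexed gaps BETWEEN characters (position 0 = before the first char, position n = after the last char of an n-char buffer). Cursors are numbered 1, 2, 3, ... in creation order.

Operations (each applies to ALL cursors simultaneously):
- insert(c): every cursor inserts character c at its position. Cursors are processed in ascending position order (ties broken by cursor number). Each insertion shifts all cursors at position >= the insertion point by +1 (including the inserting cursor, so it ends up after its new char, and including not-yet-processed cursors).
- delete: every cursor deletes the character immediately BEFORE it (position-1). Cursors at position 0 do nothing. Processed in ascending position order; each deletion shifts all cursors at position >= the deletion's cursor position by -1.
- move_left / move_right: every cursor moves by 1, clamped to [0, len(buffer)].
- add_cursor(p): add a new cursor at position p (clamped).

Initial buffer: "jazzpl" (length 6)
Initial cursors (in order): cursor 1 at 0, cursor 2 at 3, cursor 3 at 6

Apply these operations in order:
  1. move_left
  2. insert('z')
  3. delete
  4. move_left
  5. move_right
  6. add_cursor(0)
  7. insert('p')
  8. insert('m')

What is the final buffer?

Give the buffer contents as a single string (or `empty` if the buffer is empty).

Answer: pmjpmapmzzppml

Derivation:
After op 1 (move_left): buffer="jazzpl" (len 6), cursors c1@0 c2@2 c3@5, authorship ......
After op 2 (insert('z')): buffer="zjazzzpzl" (len 9), cursors c1@1 c2@4 c3@8, authorship 1..2...3.
After op 3 (delete): buffer="jazzpl" (len 6), cursors c1@0 c2@2 c3@5, authorship ......
After op 4 (move_left): buffer="jazzpl" (len 6), cursors c1@0 c2@1 c3@4, authorship ......
After op 5 (move_right): buffer="jazzpl" (len 6), cursors c1@1 c2@2 c3@5, authorship ......
After op 6 (add_cursor(0)): buffer="jazzpl" (len 6), cursors c4@0 c1@1 c2@2 c3@5, authorship ......
After op 7 (insert('p')): buffer="pjpapzzppl" (len 10), cursors c4@1 c1@3 c2@5 c3@9, authorship 4.1.2...3.
After op 8 (insert('m')): buffer="pmjpmapmzzppml" (len 14), cursors c4@2 c1@5 c2@8 c3@13, authorship 44.11.22...33.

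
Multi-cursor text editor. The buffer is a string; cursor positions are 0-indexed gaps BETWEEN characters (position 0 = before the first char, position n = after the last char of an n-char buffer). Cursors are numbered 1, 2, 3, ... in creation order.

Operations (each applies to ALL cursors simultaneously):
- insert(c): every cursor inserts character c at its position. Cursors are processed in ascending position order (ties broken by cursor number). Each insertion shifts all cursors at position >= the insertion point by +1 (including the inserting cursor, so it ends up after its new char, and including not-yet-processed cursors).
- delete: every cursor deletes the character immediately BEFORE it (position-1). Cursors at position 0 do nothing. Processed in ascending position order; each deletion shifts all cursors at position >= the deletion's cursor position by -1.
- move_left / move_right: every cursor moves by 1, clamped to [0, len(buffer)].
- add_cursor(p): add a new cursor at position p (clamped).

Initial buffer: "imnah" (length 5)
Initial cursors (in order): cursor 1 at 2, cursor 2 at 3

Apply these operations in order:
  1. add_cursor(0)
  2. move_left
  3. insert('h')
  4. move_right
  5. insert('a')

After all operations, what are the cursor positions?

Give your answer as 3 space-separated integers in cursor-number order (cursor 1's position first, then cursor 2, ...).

Answer: 6 9 3

Derivation:
After op 1 (add_cursor(0)): buffer="imnah" (len 5), cursors c3@0 c1@2 c2@3, authorship .....
After op 2 (move_left): buffer="imnah" (len 5), cursors c3@0 c1@1 c2@2, authorship .....
After op 3 (insert('h')): buffer="hihmhnah" (len 8), cursors c3@1 c1@3 c2@5, authorship 3.1.2...
After op 4 (move_right): buffer="hihmhnah" (len 8), cursors c3@2 c1@4 c2@6, authorship 3.1.2...
After op 5 (insert('a')): buffer="hiahmahnaah" (len 11), cursors c3@3 c1@6 c2@9, authorship 3.31.12.2..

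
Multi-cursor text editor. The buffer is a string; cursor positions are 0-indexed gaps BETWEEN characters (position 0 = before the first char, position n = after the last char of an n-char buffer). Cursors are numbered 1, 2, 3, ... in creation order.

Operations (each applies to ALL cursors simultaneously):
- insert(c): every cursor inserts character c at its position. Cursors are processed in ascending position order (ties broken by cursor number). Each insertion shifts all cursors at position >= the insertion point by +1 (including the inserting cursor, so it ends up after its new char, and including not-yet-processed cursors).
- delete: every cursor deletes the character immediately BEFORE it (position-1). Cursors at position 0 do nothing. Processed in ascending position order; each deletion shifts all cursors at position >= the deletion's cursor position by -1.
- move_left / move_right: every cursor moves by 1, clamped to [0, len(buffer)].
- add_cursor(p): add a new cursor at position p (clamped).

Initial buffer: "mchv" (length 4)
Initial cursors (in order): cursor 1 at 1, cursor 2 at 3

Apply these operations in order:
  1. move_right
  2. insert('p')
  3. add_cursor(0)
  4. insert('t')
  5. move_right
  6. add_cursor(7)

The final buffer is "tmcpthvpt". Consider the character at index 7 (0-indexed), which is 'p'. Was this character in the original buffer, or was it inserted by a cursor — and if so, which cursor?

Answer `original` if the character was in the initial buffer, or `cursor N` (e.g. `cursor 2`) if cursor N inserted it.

After op 1 (move_right): buffer="mchv" (len 4), cursors c1@2 c2@4, authorship ....
After op 2 (insert('p')): buffer="mcphvp" (len 6), cursors c1@3 c2@6, authorship ..1..2
After op 3 (add_cursor(0)): buffer="mcphvp" (len 6), cursors c3@0 c1@3 c2@6, authorship ..1..2
After op 4 (insert('t')): buffer="tmcpthvpt" (len 9), cursors c3@1 c1@5 c2@9, authorship 3..11..22
After op 5 (move_right): buffer="tmcpthvpt" (len 9), cursors c3@2 c1@6 c2@9, authorship 3..11..22
After op 6 (add_cursor(7)): buffer="tmcpthvpt" (len 9), cursors c3@2 c1@6 c4@7 c2@9, authorship 3..11..22
Authorship (.=original, N=cursor N): 3 . . 1 1 . . 2 2
Index 7: author = 2

Answer: cursor 2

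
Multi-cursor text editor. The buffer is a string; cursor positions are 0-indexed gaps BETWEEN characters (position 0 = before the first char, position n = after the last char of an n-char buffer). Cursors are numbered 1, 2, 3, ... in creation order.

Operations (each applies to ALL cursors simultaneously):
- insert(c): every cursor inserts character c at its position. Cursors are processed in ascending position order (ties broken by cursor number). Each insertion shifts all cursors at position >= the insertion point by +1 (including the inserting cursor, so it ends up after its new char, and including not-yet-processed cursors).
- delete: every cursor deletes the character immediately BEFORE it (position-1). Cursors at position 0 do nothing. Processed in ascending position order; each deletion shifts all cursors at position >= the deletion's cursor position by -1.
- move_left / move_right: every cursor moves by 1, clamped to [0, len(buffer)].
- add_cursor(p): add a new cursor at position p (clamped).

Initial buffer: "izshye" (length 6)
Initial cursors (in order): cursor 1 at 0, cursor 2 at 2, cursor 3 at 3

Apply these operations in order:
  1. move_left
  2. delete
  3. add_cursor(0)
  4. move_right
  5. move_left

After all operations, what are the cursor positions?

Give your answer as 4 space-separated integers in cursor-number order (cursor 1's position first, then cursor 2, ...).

After op 1 (move_left): buffer="izshye" (len 6), cursors c1@0 c2@1 c3@2, authorship ......
After op 2 (delete): buffer="shye" (len 4), cursors c1@0 c2@0 c3@0, authorship ....
After op 3 (add_cursor(0)): buffer="shye" (len 4), cursors c1@0 c2@0 c3@0 c4@0, authorship ....
After op 4 (move_right): buffer="shye" (len 4), cursors c1@1 c2@1 c3@1 c4@1, authorship ....
After op 5 (move_left): buffer="shye" (len 4), cursors c1@0 c2@0 c3@0 c4@0, authorship ....

Answer: 0 0 0 0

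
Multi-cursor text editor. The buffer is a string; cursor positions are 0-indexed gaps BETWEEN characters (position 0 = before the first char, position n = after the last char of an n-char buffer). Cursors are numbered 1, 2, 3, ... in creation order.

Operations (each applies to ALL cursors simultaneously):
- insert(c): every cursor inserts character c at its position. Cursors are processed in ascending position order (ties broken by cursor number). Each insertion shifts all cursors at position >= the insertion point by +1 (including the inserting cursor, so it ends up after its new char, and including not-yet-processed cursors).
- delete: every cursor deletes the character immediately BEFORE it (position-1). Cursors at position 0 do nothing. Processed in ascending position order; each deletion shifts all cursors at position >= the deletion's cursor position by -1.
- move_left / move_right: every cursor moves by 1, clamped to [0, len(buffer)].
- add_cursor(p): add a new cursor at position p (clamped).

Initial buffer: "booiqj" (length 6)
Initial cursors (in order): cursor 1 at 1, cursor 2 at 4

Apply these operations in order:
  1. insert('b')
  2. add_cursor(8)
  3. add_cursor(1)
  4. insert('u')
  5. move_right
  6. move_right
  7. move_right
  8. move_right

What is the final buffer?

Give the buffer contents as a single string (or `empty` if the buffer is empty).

After op 1 (insert('b')): buffer="bbooibqj" (len 8), cursors c1@2 c2@6, authorship .1...2..
After op 2 (add_cursor(8)): buffer="bbooibqj" (len 8), cursors c1@2 c2@6 c3@8, authorship .1...2..
After op 3 (add_cursor(1)): buffer="bbooibqj" (len 8), cursors c4@1 c1@2 c2@6 c3@8, authorship .1...2..
After op 4 (insert('u')): buffer="bubuooibuqju" (len 12), cursors c4@2 c1@4 c2@9 c3@12, authorship .411...22..3
After op 5 (move_right): buffer="bubuooibuqju" (len 12), cursors c4@3 c1@5 c2@10 c3@12, authorship .411...22..3
After op 6 (move_right): buffer="bubuooibuqju" (len 12), cursors c4@4 c1@6 c2@11 c3@12, authorship .411...22..3
After op 7 (move_right): buffer="bubuooibuqju" (len 12), cursors c4@5 c1@7 c2@12 c3@12, authorship .411...22..3
After op 8 (move_right): buffer="bubuooibuqju" (len 12), cursors c4@6 c1@8 c2@12 c3@12, authorship .411...22..3

Answer: bubuooibuqju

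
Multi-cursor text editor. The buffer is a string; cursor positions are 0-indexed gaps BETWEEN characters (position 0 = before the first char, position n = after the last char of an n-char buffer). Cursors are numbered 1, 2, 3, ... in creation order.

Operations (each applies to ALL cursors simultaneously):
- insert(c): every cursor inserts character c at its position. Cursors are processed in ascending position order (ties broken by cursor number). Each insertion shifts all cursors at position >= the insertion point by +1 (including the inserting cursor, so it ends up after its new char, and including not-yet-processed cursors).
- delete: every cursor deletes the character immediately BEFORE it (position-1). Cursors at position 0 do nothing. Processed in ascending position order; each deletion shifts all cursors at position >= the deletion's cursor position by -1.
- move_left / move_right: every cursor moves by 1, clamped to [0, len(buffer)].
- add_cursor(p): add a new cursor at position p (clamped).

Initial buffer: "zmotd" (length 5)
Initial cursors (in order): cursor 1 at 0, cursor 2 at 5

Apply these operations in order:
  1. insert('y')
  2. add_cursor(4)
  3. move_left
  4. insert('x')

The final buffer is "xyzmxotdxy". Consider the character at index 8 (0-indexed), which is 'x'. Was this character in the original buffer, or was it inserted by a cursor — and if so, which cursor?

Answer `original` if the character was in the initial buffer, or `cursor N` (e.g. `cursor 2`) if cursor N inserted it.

After op 1 (insert('y')): buffer="yzmotdy" (len 7), cursors c1@1 c2@7, authorship 1.....2
After op 2 (add_cursor(4)): buffer="yzmotdy" (len 7), cursors c1@1 c3@4 c2@7, authorship 1.....2
After op 3 (move_left): buffer="yzmotdy" (len 7), cursors c1@0 c3@3 c2@6, authorship 1.....2
After op 4 (insert('x')): buffer="xyzmxotdxy" (len 10), cursors c1@1 c3@5 c2@9, authorship 11..3...22
Authorship (.=original, N=cursor N): 1 1 . . 3 . . . 2 2
Index 8: author = 2

Answer: cursor 2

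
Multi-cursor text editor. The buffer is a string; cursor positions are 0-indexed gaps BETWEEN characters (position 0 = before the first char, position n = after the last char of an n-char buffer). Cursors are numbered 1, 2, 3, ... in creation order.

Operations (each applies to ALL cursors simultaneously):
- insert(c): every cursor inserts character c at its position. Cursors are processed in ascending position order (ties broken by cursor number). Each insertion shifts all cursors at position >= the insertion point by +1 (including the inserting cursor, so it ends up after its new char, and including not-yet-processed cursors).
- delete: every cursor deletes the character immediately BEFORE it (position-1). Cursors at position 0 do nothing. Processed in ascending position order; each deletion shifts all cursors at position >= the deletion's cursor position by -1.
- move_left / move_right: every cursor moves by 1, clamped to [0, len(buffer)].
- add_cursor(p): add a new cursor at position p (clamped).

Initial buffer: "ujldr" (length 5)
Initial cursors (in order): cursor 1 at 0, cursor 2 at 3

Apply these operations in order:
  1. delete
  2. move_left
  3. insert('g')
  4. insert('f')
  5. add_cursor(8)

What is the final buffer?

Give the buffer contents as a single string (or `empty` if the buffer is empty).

Answer: gfugfjdr

Derivation:
After op 1 (delete): buffer="ujdr" (len 4), cursors c1@0 c2@2, authorship ....
After op 2 (move_left): buffer="ujdr" (len 4), cursors c1@0 c2@1, authorship ....
After op 3 (insert('g')): buffer="gugjdr" (len 6), cursors c1@1 c2@3, authorship 1.2...
After op 4 (insert('f')): buffer="gfugfjdr" (len 8), cursors c1@2 c2@5, authorship 11.22...
After op 5 (add_cursor(8)): buffer="gfugfjdr" (len 8), cursors c1@2 c2@5 c3@8, authorship 11.22...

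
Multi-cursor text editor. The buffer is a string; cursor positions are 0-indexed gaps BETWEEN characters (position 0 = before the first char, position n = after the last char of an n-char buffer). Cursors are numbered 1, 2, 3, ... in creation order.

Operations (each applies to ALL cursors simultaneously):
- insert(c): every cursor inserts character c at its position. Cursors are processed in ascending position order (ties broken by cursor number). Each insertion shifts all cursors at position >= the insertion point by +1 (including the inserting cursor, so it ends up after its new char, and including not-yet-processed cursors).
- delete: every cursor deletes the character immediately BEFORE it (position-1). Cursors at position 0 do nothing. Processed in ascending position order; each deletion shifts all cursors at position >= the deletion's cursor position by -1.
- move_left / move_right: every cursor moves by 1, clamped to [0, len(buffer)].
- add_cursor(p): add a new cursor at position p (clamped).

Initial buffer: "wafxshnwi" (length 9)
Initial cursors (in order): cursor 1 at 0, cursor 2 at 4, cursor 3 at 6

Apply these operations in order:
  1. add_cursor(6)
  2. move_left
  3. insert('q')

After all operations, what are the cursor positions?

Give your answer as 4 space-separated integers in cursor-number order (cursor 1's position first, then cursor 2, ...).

After op 1 (add_cursor(6)): buffer="wafxshnwi" (len 9), cursors c1@0 c2@4 c3@6 c4@6, authorship .........
After op 2 (move_left): buffer="wafxshnwi" (len 9), cursors c1@0 c2@3 c3@5 c4@5, authorship .........
After op 3 (insert('q')): buffer="qwafqxsqqhnwi" (len 13), cursors c1@1 c2@5 c3@9 c4@9, authorship 1...2..34....

Answer: 1 5 9 9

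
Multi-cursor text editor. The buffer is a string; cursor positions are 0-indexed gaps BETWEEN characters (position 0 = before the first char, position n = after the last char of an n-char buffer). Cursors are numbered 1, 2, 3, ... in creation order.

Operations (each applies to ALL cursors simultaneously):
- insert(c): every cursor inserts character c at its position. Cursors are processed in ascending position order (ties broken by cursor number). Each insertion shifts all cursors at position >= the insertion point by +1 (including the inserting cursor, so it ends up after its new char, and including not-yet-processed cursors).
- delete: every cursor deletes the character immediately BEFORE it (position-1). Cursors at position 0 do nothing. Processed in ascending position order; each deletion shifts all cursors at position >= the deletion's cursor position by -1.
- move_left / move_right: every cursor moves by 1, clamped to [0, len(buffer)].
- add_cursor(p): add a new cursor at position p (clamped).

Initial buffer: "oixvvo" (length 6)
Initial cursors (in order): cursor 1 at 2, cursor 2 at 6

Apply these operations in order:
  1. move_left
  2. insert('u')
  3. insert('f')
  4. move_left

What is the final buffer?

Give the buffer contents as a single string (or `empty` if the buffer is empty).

After op 1 (move_left): buffer="oixvvo" (len 6), cursors c1@1 c2@5, authorship ......
After op 2 (insert('u')): buffer="ouixvvuo" (len 8), cursors c1@2 c2@7, authorship .1....2.
After op 3 (insert('f')): buffer="oufixvvufo" (len 10), cursors c1@3 c2@9, authorship .11....22.
After op 4 (move_left): buffer="oufixvvufo" (len 10), cursors c1@2 c2@8, authorship .11....22.

Answer: oufixvvufo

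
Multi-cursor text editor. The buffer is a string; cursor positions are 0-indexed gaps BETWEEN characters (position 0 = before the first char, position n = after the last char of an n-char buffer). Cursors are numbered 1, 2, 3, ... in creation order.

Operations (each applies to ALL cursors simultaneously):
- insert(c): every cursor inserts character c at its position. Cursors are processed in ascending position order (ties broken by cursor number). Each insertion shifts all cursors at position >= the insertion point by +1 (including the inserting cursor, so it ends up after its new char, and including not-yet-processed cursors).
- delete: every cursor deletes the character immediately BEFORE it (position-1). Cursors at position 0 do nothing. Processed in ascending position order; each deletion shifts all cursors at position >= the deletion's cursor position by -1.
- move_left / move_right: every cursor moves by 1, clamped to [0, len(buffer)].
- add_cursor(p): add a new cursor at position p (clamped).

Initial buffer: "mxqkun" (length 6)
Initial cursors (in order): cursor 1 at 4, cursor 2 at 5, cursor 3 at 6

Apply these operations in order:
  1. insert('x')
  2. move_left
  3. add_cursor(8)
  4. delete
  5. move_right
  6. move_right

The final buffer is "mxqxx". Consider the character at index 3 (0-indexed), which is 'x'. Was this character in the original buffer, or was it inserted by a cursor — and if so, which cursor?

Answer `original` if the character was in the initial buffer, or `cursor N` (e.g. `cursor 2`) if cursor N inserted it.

After op 1 (insert('x')): buffer="mxqkxuxnx" (len 9), cursors c1@5 c2@7 c3@9, authorship ....1.2.3
After op 2 (move_left): buffer="mxqkxuxnx" (len 9), cursors c1@4 c2@6 c3@8, authorship ....1.2.3
After op 3 (add_cursor(8)): buffer="mxqkxuxnx" (len 9), cursors c1@4 c2@6 c3@8 c4@8, authorship ....1.2.3
After op 4 (delete): buffer="mxqxx" (len 5), cursors c1@3 c2@4 c3@4 c4@4, authorship ...13
After op 5 (move_right): buffer="mxqxx" (len 5), cursors c1@4 c2@5 c3@5 c4@5, authorship ...13
After op 6 (move_right): buffer="mxqxx" (len 5), cursors c1@5 c2@5 c3@5 c4@5, authorship ...13
Authorship (.=original, N=cursor N): . . . 1 3
Index 3: author = 1

Answer: cursor 1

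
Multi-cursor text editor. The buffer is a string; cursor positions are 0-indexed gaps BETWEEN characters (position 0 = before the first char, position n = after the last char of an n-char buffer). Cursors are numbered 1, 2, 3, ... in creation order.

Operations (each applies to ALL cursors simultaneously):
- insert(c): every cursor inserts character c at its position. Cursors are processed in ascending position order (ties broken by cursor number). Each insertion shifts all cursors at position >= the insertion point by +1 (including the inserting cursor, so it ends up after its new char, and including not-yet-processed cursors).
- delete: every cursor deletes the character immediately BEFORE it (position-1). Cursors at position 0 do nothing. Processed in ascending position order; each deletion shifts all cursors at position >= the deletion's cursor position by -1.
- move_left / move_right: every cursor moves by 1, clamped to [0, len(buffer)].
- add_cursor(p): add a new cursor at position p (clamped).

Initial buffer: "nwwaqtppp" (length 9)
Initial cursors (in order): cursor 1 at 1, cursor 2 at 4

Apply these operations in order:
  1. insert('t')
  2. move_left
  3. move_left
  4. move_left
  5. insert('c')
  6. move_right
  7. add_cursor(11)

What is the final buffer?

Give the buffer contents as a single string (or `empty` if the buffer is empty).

Answer: cntwcwatqtppp

Derivation:
After op 1 (insert('t')): buffer="ntwwatqtppp" (len 11), cursors c1@2 c2@6, authorship .1...2.....
After op 2 (move_left): buffer="ntwwatqtppp" (len 11), cursors c1@1 c2@5, authorship .1...2.....
After op 3 (move_left): buffer="ntwwatqtppp" (len 11), cursors c1@0 c2@4, authorship .1...2.....
After op 4 (move_left): buffer="ntwwatqtppp" (len 11), cursors c1@0 c2@3, authorship .1...2.....
After op 5 (insert('c')): buffer="cntwcwatqtppp" (len 13), cursors c1@1 c2@5, authorship 1.1.2..2.....
After op 6 (move_right): buffer="cntwcwatqtppp" (len 13), cursors c1@2 c2@6, authorship 1.1.2..2.....
After op 7 (add_cursor(11)): buffer="cntwcwatqtppp" (len 13), cursors c1@2 c2@6 c3@11, authorship 1.1.2..2.....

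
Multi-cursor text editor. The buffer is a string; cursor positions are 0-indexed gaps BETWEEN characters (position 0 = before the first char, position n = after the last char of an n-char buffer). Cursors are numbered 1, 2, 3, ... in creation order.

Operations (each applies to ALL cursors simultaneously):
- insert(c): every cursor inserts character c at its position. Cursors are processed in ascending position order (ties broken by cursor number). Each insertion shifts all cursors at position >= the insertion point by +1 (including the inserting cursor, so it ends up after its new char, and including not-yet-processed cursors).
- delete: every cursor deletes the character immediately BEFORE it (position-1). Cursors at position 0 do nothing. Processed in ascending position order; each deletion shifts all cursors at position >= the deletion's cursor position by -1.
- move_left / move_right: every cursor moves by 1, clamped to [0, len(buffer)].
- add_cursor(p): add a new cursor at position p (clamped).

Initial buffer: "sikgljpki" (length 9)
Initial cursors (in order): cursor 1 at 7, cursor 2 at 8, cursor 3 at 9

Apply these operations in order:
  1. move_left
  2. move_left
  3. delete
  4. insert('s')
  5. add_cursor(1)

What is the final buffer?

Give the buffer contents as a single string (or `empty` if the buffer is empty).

After op 1 (move_left): buffer="sikgljpki" (len 9), cursors c1@6 c2@7 c3@8, authorship .........
After op 2 (move_left): buffer="sikgljpki" (len 9), cursors c1@5 c2@6 c3@7, authorship .........
After op 3 (delete): buffer="sikgki" (len 6), cursors c1@4 c2@4 c3@4, authorship ......
After op 4 (insert('s')): buffer="sikgssski" (len 9), cursors c1@7 c2@7 c3@7, authorship ....123..
After op 5 (add_cursor(1)): buffer="sikgssski" (len 9), cursors c4@1 c1@7 c2@7 c3@7, authorship ....123..

Answer: sikgssski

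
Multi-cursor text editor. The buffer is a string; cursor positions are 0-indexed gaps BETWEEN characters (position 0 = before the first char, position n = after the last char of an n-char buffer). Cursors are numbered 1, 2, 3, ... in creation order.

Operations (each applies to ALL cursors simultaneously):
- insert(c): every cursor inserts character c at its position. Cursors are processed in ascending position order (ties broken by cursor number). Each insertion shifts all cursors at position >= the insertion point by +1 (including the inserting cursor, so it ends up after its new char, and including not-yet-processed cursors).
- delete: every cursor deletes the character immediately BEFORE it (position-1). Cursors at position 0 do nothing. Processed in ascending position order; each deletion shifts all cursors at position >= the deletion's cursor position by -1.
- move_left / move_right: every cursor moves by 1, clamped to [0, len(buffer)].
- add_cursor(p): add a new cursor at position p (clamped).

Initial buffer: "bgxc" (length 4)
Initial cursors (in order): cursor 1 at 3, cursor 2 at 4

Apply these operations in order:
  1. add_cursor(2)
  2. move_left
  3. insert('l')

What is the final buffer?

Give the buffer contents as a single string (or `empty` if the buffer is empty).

Answer: blglxlc

Derivation:
After op 1 (add_cursor(2)): buffer="bgxc" (len 4), cursors c3@2 c1@3 c2@4, authorship ....
After op 2 (move_left): buffer="bgxc" (len 4), cursors c3@1 c1@2 c2@3, authorship ....
After op 3 (insert('l')): buffer="blglxlc" (len 7), cursors c3@2 c1@4 c2@6, authorship .3.1.2.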